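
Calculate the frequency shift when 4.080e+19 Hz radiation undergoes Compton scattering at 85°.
9.450e+18 Hz (decrease)

Convert frequency to wavelength (c = 299792458 m/s):
λ₀ = c/f₀ = 299792458/4.080e+19 = 7.3478544e-12 m = 7.3479 pm

Calculate Compton shift:
Δλ = λ_C(1 - cos(85°)) = 2.2148 pm

Final wavelength:
λ' = λ₀ + Δλ = 7.3479 + 2.2148 = 9.5627 pm

Final frequency:
f' = c/λ' = 299792458/9.5626977e-12 = 3.1350197e+19 Hz

Frequency shift (decrease):
Δf = f₀ - f' = 4.080e+19 - 3.1350197e+19 = 9.450e+18 Hz

(Intermediate values are shown rounded; full precision is carried through to the final answer.)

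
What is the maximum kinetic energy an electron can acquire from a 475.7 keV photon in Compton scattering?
309.4785 keV

Maximum energy transfer occurs at θ = 180° (backscattering).

Initial photon: E₀ = 475.7 keV → λ₀ = 2.6064 pm

Maximum Compton shift (at 180°):
Δλ_max = 2λ_C = 2 × 2.4263 = 4.8526 pm

Final wavelength:
λ' = 2.6064 + 4.8526 = 7.4590 pm

Minimum photon energy (maximum energy to electron):
E'_min = hc/λ' = 166.2215 keV

Maximum electron kinetic energy:
K_max = E₀ - E'_min = 475.7000 - 166.2215 = 309.4785 keV

(Intermediate values are shown rounded; full precision is carried through to the final answer.)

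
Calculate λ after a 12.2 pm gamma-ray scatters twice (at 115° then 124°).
19.4348 pm

Apply Compton shift twice:

First scattering at θ₁ = 115°:
Δλ₁ = λ_C(1 - cos(115°))
Δλ₁ = 2.4263 × 1.4226
Δλ₁ = 3.4517 pm

After first scattering:
λ₁ = 12.2 + 3.4517 = 15.6517 pm

Second scattering at θ₂ = 124°:
Δλ₂ = λ_C(1 - cos(124°))
Δλ₂ = 2.4263 × 1.5592
Δλ₂ = 3.7831 pm

Final wavelength:
λ₂ = 15.6517 + 3.7831 = 19.4348 pm

Total shift: Δλ_total = 3.4517 + 3.7831 = 7.2348 pm

(Intermediate values are shown rounded; full precision is carried through to the final answer.)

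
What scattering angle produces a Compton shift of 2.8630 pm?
100.37°

From the Compton formula Δλ = λ_C(1 - cos θ), we can solve for θ:

cos θ = 1 - Δλ/λ_C

Given:
- Δλ = 2.8630 pm
- λ_C = h/(m_e·c) ≈ 2.42631024 pm

cos θ = 1 - 2.8630/2.42631024
cos θ = 1 - 1.179981
cos θ = -0.179981

θ = arccos(-0.179981)
θ = 100.37°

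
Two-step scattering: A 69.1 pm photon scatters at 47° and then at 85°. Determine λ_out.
72.0864 pm

Apply Compton shift twice:

First scattering at θ₁ = 47°:
Δλ₁ = λ_C(1 - cos(47°))
Δλ₁ = 2.4263 × 0.3180
Δλ₁ = 0.7716 pm

After first scattering:
λ₁ = 69.1 + 0.7716 = 69.8716 pm

Second scattering at θ₂ = 85°:
Δλ₂ = λ_C(1 - cos(85°))
Δλ₂ = 2.4263 × 0.9128
Δλ₂ = 2.2148 pm

Final wavelength:
λ₂ = 69.8716 + 2.2148 = 72.0864 pm

Total shift: Δλ_total = 0.7716 + 2.2148 = 2.9864 pm

(Intermediate values are shown rounded; full precision is carried through to the final answer.)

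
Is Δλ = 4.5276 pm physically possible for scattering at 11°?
No, inconsistent

Calculate the expected shift for θ = 11°:

Δλ_expected = λ_C(1 - cos(11°))
Δλ_expected = 2.4263 × (1 - cos(11°))
Δλ_expected = 2.4263 × 0.0184
Δλ_expected = 0.0446 pm

Given shift: 4.5276 pm
Expected shift: 0.0446 pm
Difference: 4.4830 pm

The values do not match. The given shift corresponds to θ ≈ 150.0°, not 11°.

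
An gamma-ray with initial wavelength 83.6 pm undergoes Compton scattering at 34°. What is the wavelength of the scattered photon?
84.0148 pm

Using the Compton scattering formula:
λ' = λ + Δλ = λ + λ_C(1 - cos θ)

Given:
- Initial wavelength λ = 83.6 pm
- Scattering angle θ = 34°
- Compton wavelength λ_C ≈ 2.4263 pm

Calculate the shift:
Δλ = 2.4263 × (1 - cos(34°))
Δλ = 2.4263 × 0.1710
Δλ = 0.4148 pm

Final wavelength:
λ' = 83.6 + 0.4148 = 84.0148 pm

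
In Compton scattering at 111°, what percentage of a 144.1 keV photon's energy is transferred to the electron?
0.2770 (or 27.70%)

Calculate initial and final photon energies:

Initial: E₀ = 144.1 keV → λ₀ = 8.6040 pm
Compton shift: Δλ = 3.2958 pm
Final wavelength: λ' = 11.8999 pm
Final energy: E' = 104.1896 keV

Fractional energy loss:
(E₀ - E')/E₀ = (144.1000 - 104.1896)/144.1000
= 39.9104/144.1000
= 0.2770
= 27.70%

(Intermediate values are shown rounded; full precision is carried through to the final answer.)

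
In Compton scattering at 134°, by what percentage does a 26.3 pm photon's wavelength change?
15.6341%

Calculate the Compton shift:
Δλ = λ_C(1 - cos(134°))
Δλ = 2.4263 × (1 - cos(134°))
Δλ = 2.4263 × 1.6947
Δλ = 4.1118 pm

Percentage change:
(Δλ/λ₀) × 100 = (4.1118/26.3) × 100
= 15.6341%

(Intermediate values are shown rounded; full precision is carried through to the final answer.)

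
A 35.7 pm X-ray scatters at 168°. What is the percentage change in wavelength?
13.4443%

Calculate the Compton shift:
Δλ = λ_C(1 - cos(168°))
Δλ = 2.4263 × (1 - cos(168°))
Δλ = 2.4263 × 1.9781
Δλ = 4.7996 pm

Percentage change:
(Δλ/λ₀) × 100 = (4.7996/35.7) × 100
= 13.4443%

(Intermediate values are shown rounded; full precision is carried through to the final answer.)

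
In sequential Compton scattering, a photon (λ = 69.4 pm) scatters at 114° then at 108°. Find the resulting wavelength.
75.9893 pm

Apply Compton shift twice:

First scattering at θ₁ = 114°:
Δλ₁ = λ_C(1 - cos(114°))
Δλ₁ = 2.4263 × 1.4067
Δλ₁ = 3.4132 pm

After first scattering:
λ₁ = 69.4 + 3.4132 = 72.8132 pm

Second scattering at θ₂ = 108°:
Δλ₂ = λ_C(1 - cos(108°))
Δλ₂ = 2.4263 × 1.3090
Δλ₂ = 3.1761 pm

Final wavelength:
λ₂ = 72.8132 + 3.1761 = 75.9893 pm

Total shift: Δλ_total = 3.4132 + 3.1761 = 6.5893 pm

(Intermediate values are shown rounded; full precision is carried through to the final answer.)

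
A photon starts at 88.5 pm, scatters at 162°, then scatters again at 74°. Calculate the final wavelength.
94.9914 pm

Apply Compton shift twice:

First scattering at θ₁ = 162°:
Δλ₁ = λ_C(1 - cos(162°))
Δλ₁ = 2.4263 × 1.9511
Δλ₁ = 4.7339 pm

After first scattering:
λ₁ = 88.5 + 4.7339 = 93.2339 pm

Second scattering at θ₂ = 74°:
Δλ₂ = λ_C(1 - cos(74°))
Δλ₂ = 2.4263 × 0.7244
Δλ₂ = 1.7575 pm

Final wavelength:
λ₂ = 93.2339 + 1.7575 = 94.9914 pm

Total shift: Δλ_total = 4.7339 + 1.7575 = 6.4914 pm

(Intermediate values are shown rounded; full precision is carried through to the final answer.)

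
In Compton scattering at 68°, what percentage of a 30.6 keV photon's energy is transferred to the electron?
0.0361 (or 3.61%)

Calculate initial and final photon energies:

Initial: E₀ = 30.6 keV → λ₀ = 40.5177 pm
Compton shift: Δλ = 1.5174 pm
Final wavelength: λ' = 42.0351 pm
Final energy: E' = 29.4954 keV

Fractional energy loss:
(E₀ - E')/E₀ = (30.6000 - 29.4954)/30.6000
= 1.1046/30.6000
= 0.0361
= 3.61%

(Intermediate values are shown rounded; full precision is carried through to the final answer.)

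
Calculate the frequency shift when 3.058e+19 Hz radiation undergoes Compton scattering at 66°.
3.915e+18 Hz (decrease)

Convert frequency to wavelength (c = 299792458 m/s):
λ₀ = c/f₀ = 299792458/3.058e+19 = 9.8035467e-12 m = 9.8035 pm

Calculate Compton shift:
Δλ = λ_C(1 - cos(66°)) = 1.4394 pm

Final wavelength:
λ' = λ₀ + Δλ = 9.8035 + 1.4394 = 11.2430 pm

Final frequency:
f' = c/λ' = 299792458/1.1242988e-11 = 2.6664839e+19 Hz

Frequency shift (decrease):
Δf = f₀ - f' = 3.058e+19 - 2.6664839e+19 = 3.915e+18 Hz

(Intermediate values are shown rounded; full precision is carried through to the final answer.)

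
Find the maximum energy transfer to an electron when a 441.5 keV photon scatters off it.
279.6591 keV

Maximum energy transfer occurs at θ = 180° (backscattering).

Initial photon: E₀ = 441.5 keV → λ₀ = 2.8082 pm

Maximum Compton shift (at 180°):
Δλ_max = 2λ_C = 2 × 2.4263 = 4.8526 pm

Final wavelength:
λ' = 2.8082 + 4.8526 = 7.6609 pm

Minimum photon energy (maximum energy to electron):
E'_min = hc/λ' = 161.8409 keV

Maximum electron kinetic energy:
K_max = E₀ - E'_min = 441.5000 - 161.8409 = 279.6591 keV

(Intermediate values are shown rounded; full precision is carried through to the final answer.)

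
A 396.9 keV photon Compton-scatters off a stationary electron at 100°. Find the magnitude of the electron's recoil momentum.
2.5589e-22 kg·m/s

The electron is initially at rest, so by conservation of momentum:
p⃗_e = p⃗₀ − p⃗'  (incident photon momentum minus scattered photon momentum)

Photon momentum magnitudes (p = h/λ = E/c):
λ₀ = hc/E₀ = 3.1238 pm → p₀ = h/λ₀ = 2.1211e-22 kg·m/s
Δλ = λ_C(1 − cos 100°) = 2.8476 pm
λ' = 5.9714 pm → p' = h/λ' = 1.1096e-22 kg·m/s

The scattered photon makes angle θ = 100° with the incident direction, so by the law of cosines:
|p⃗_e|² = p₀² + p'² − 2p₀p'cos θ
|p⃗_e|² = (2.1211e-22)² + (1.1096e-22)² − 2·2.1211e-22·1.1096e-22·cos(100°)
|p⃗_e| = 2.5589e-22 kg·m/s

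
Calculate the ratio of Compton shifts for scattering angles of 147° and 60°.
147° produces the larger shift by a factor of 3.677

Calculate both shifts using Δλ = λ_C(1 - cos θ):

For θ₁ = 60°:
Δλ₁ = 2.4263 × (1 - cos(60°))
Δλ₁ = 2.4263 × 0.5000
Δλ₁ = 1.2132 pm

For θ₂ = 147°:
Δλ₂ = 2.4263 × (1 - cos(147°))
Δλ₂ = 2.4263 × 1.8387
Δλ₂ = 4.4612 pm

The 147° angle produces the larger shift.
Ratio: 4.4612/1.2132 = 3.677

(Intermediate values are shown rounded; full precision is carried through to the final answer.)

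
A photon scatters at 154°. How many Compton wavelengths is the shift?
1.8988 λ_C

The Compton shift formula is:
Δλ = λ_C(1 - cos θ)

Dividing both sides by λ_C:
Δλ/λ_C = 1 - cos θ

For θ = 154°:
Δλ/λ_C = 1 - cos(154°)
Δλ/λ_C = 1 - -0.8988
Δλ/λ_C = 1.8988

This means the shift is 1.8988 × λ_C = 4.6071 pm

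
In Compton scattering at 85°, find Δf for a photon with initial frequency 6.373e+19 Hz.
2.040e+19 Hz (decrease)

Convert frequency to wavelength (c = 299792458 m/s):
λ₀ = c/f₀ = 299792458/6.373e+19 = 4.7041026e-12 m = 4.7041 pm

Calculate Compton shift:
Δλ = λ_C(1 - cos(85°)) = 2.2148 pm

Final wavelength:
λ' = λ₀ + Δλ = 4.7041 + 2.2148 = 6.9189 pm

Final frequency:
f' = c/λ' = 299792458/6.9189460e-12 = 4.3329209e+19 Hz

Frequency shift (decrease):
Δf = f₀ - f' = 6.373e+19 - 4.3329209e+19 = 2.040e+19 Hz

(Intermediate values are shown rounded; full precision is carried through to the final answer.)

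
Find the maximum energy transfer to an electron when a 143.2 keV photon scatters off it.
51.4328 keV

Maximum energy transfer occurs at θ = 180° (backscattering).

Initial photon: E₀ = 143.2 keV → λ₀ = 8.6581 pm

Maximum Compton shift (at 180°):
Δλ_max = 2λ_C = 2 × 2.4263 = 4.8526 pm

Final wavelength:
λ' = 8.6581 + 4.8526 = 13.5107 pm

Minimum photon energy (maximum energy to electron):
E'_min = hc/λ' = 91.7672 keV

Maximum electron kinetic energy:
K_max = E₀ - E'_min = 143.2000 - 91.7672 = 51.4328 keV

(Intermediate values are shown rounded; full precision is carried through to the final answer.)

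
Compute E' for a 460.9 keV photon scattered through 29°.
414.0733 keV

First convert energy to wavelength:
λ = hc/E, with hc ≈ 1239.842 keV·pm (i.e. 1239.842 eV·nm)

For E = 460.9 keV = 460900 eV:
λ = 1239.842 keV·pm / 460.9 keV
λ = 2.6900 pm

Calculate the Compton shift:
Δλ = λ_C(1 - cos(29°)) = 2.4263 × 0.1254
Δλ = 0.3042 pm

Final wavelength:
λ' = 2.6900 + 0.3042 = 2.9943 pm

Final energy:
E' = hc/λ' = 1239.842 / 2.9943 = 414.0733 keV

(Intermediate values are shown rounded; full precision is carried through to the final answer.)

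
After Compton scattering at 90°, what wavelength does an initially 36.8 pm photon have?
39.2263 pm

Using the Compton formula: λ' = λ + λ_C(1 − cos θ)

For θ = 90°, cos θ = 0 (exact) = 0.0000, so:
1 − cos 90° = 1 − (0) = 1.0000

Δλ = λ_C × 1.0000 = 2.4263 × 1.0000 = 2.4263 pm

λ' = 36.8 + 2.4263 = 39.2263 pm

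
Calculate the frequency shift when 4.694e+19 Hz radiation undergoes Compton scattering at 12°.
3.865e+17 Hz (decrease)

Convert frequency to wavelength (c = 299792458 m/s):
λ₀ = c/f₀ = 299792458/4.694e+19 = 6.3867162e-12 m = 6.3867 pm

Calculate Compton shift:
Δλ = λ_C(1 - cos(12°)) = 0.0530 pm

Final wavelength:
λ' = λ₀ + Δλ = 6.3867 + 0.0530 = 6.4397 pm

Final frequency:
f' = c/λ' = 299792458/6.4397369e-12 = 4.6553526e+19 Hz

Frequency shift (decrease):
Δf = f₀ - f' = 4.694e+19 - 4.6553526e+19 = 3.865e+17 Hz

(Intermediate values are shown rounded; full precision is carried through to the final answer.)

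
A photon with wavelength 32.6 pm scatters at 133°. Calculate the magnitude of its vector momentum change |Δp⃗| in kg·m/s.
3.5217e-23 kg·m/s

Photon momentum magnitude is p = h/λ.

Initial momentum:
p₀ = h/λ = 6.6261e-34/3.2600e-11 = 2.0325e-23 kg·m/s

After scattering:
λ' = λ + Δλ = 32.6 + 4.0810 = 36.6810 pm
p' = h/λ' = 6.6261e-34/3.6681e-11 = 1.8064e-23 kg·m/s

Momentum is a vector; the scattered photon's direction makes angle θ = 133° with the incident direction. The magnitude of the vector change Δp⃗ = p⃗₀ − p⃗' is found from the law of cosines:
|Δp⃗|² = p₀² + p'² − 2p₀p'cos θ
|Δp⃗|² = (2.0325e-23)² + (1.8064e-23)² − 2·2.0325e-23·1.8064e-23·cos(133°)
|Δp⃗| = 3.5217e-23 kg·m/s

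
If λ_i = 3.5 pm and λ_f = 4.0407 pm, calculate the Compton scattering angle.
39.00°

First find the wavelength shift:
Δλ = λ' - λ = 4.0407 - 3.5 = 0.5407 pm

Using Δλ = λ_C(1 - cos θ), with λ_C = h/(m_e·c) ≈ 2.42631024 pm:
cos θ = 1 - Δλ/λ_C
cos θ = 1 - 0.5407/2.42631024
cos θ = 0.777151

θ = arccos(0.777151)
θ = 39.00°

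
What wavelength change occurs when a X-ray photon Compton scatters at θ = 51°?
0.8994 pm

Using the Compton scattering formula:
Δλ = λ_C(1 - cos θ)

where λ_C = h/(m_e·c) ≈ 2.4263 pm is the Compton wavelength of an electron.

For θ = 51°:
cos(51°) = 0.6293
1 - cos(51°) = 0.3707

Δλ = 2.4263 × 0.3707
Δλ = 0.8994 pm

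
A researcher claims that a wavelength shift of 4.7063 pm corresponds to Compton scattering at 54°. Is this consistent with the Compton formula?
No, inconsistent

Calculate the expected shift for θ = 54°:

Δλ_expected = λ_C(1 - cos(54°))
Δλ_expected = 2.4263 × (1 - cos(54°))
Δλ_expected = 2.4263 × 0.4122
Δλ_expected = 1.0002 pm

Given shift: 4.7063 pm
Expected shift: 1.0002 pm
Difference: 3.7061 pm

The values do not match. The given shift corresponds to θ ≈ 160.0°, not 54°.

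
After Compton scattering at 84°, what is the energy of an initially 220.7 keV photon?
159.1487 keV

First convert energy to wavelength:
λ = hc/E, with hc ≈ 1239.842 keV·pm (i.e. 1239.842 eV·nm)

For E = 220.7 keV = 220700 eV:
λ = 1239.842 keV·pm / 220.7 keV
λ = 5.6178 pm

Calculate the Compton shift:
Δλ = λ_C(1 - cos(84°)) = 2.4263 × 0.8955
Δλ = 2.1727 pm

Final wavelength:
λ' = 5.6178 + 2.1727 = 7.7905 pm

Final energy:
E' = hc/λ' = 1239.842 / 7.7905 = 159.1487 keV

(Intermediate values are shown rounded; full precision is carried through to the final answer.)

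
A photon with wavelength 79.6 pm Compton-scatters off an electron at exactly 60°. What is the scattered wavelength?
80.8132 pm

Using the Compton formula: λ' = λ + λ_C(1 − cos θ)

For θ = 60°, cos θ = 1/2 (exact) = 0.5000, so:
1 − cos 60° = 1 − (1/2) = 0.5000

Δλ = λ_C × 0.5000 = 2.4263 × 0.5000 = 1.2132 pm

λ' = 79.6 + 1.2132 = 80.8132 pm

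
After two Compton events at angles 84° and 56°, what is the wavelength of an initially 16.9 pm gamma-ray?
20.1422 pm

Apply Compton shift twice:

First scattering at θ₁ = 84°:
Δλ₁ = λ_C(1 - cos(84°))
Δλ₁ = 2.4263 × 0.8955
Δλ₁ = 2.1727 pm

After first scattering:
λ₁ = 16.9 + 2.1727 = 19.0727 pm

Second scattering at θ₂ = 56°:
Δλ₂ = λ_C(1 - cos(56°))
Δλ₂ = 2.4263 × 0.4408
Δλ₂ = 1.0695 pm

Final wavelength:
λ₂ = 19.0727 + 1.0695 = 20.1422 pm

Total shift: Δλ_total = 2.1727 + 1.0695 = 3.2422 pm

(Intermediate values are shown rounded; full precision is carried through to the final answer.)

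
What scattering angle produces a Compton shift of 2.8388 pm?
99.79°

From the Compton formula Δλ = λ_C(1 - cos θ), we can solve for θ:

cos θ = 1 - Δλ/λ_C

Given:
- Δλ = 2.8388 pm
- λ_C = h/(m_e·c) ≈ 2.42631024 pm

cos θ = 1 - 2.8388/2.42631024
cos θ = 1 - 1.170007
cos θ = -0.170007

θ = arccos(-0.170007)
θ = 99.79°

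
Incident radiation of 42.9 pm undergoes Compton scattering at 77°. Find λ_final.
44.7805 pm

Using the Compton scattering formula:
λ' = λ + Δλ = λ + λ_C(1 - cos θ)

Given:
- Initial wavelength λ = 42.9 pm
- Scattering angle θ = 77°
- Compton wavelength λ_C ≈ 2.4263 pm

Calculate the shift:
Δλ = 2.4263 × (1 - cos(77°))
Δλ = 2.4263 × 0.7750
Δλ = 1.8805 pm

Final wavelength:
λ' = 42.9 + 1.8805 = 44.7805 pm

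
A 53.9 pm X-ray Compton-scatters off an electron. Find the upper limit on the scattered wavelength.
58.7526 pm (at θ = 180°)

The Compton shift is Δλ = λ_C(1 − cos θ).

Since cos θ ranges from −1 to 1, the factor (1 − cos θ) ranges from 0 to 2; the maximum shift occurs at θ = 180° (backscattering):
Δλ_max = 2λ_C = 2 × 2.4263 pm = 4.8526 pm

Maximum scattered wavelength:
λ'_max = λ₀ + Δλ_max = 53.9 + 4.8526 = 58.7526 pm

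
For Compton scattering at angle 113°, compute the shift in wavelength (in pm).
3.3743 pm

Using the Compton scattering formula:
Δλ = λ_C(1 - cos θ)

where λ_C = h/(m_e·c) ≈ 2.4263 pm is the Compton wavelength of an electron.

For θ = 113°:
cos(113°) = -0.3907
1 - cos(113°) = 1.3907

Δλ = 2.4263 × 1.3907
Δλ = 3.3743 pm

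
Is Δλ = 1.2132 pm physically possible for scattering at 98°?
No, inconsistent

Calculate the expected shift for θ = 98°:

Δλ_expected = λ_C(1 - cos(98°))
Δλ_expected = 2.4263 × (1 - cos(98°))
Δλ_expected = 2.4263 × 1.1392
Δλ_expected = 2.7640 pm

Given shift: 1.2132 pm
Expected shift: 2.7640 pm
Difference: 1.5508 pm

The values do not match. The given shift corresponds to θ ≈ 60.0°, not 98°.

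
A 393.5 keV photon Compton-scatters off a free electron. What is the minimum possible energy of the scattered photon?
154.9139 keV (at θ = 180°)

The scattered photon has minimum energy when its wavelength is maximum, i.e., when the Compton shift Δλ = λ_C(1 − cos θ) is maximum. This occurs at θ = 180° (backscattering), giving Δλ_max = 2λ_C = 4.8526 pm.

Initial wavelength: λ₀ = hc/E₀ = 3.1508 pm
Maximum final wavelength: λ'_max = λ₀ + 2λ_C = 3.1508 + 4.8526 = 8.0034 pm
Minimum final energy: E'_min = hc/λ'_max = 154.9139 keV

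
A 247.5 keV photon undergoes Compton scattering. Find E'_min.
125.7181 keV (at θ = 180°)

The scattered photon has minimum energy when its wavelength is maximum, i.e., when the Compton shift Δλ = λ_C(1 − cos θ) is maximum. This occurs at θ = 180° (backscattering), giving Δλ_max = 2λ_C = 4.8526 pm.

Initial wavelength: λ₀ = hc/E₀ = 5.0095 pm
Maximum final wavelength: λ'_max = λ₀ + 2λ_C = 5.0095 + 4.8526 = 9.8621 pm
Minimum final energy: E'_min = hc/λ'_max = 125.7181 keV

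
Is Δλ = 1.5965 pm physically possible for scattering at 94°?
No, inconsistent

Calculate the expected shift for θ = 94°:

Δλ_expected = λ_C(1 - cos(94°))
Δλ_expected = 2.4263 × (1 - cos(94°))
Δλ_expected = 2.4263 × 1.0698
Δλ_expected = 2.5956 pm

Given shift: 1.5965 pm
Expected shift: 2.5956 pm
Difference: 0.9991 pm

The values do not match. The given shift corresponds to θ ≈ 70.0°, not 94°.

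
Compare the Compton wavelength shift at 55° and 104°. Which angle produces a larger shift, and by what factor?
104° produces the larger shift by a factor of 2.912

Calculate both shifts using Δλ = λ_C(1 - cos θ):

For θ₁ = 55°:
Δλ₁ = 2.4263 × (1 - cos(55°))
Δλ₁ = 2.4263 × 0.4264
Δλ₁ = 1.0346 pm

For θ₂ = 104°:
Δλ₂ = 2.4263 × (1 - cos(104°))
Δλ₂ = 2.4263 × 1.2419
Δλ₂ = 3.0133 pm

The 104° angle produces the larger shift.
Ratio: 3.0133/1.0346 = 2.912

(Intermediate values are shown rounded; full precision is carried through to the final answer.)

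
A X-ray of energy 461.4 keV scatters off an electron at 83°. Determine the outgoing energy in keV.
257.3489 keV

First convert energy to wavelength:
λ = hc/E, with hc ≈ 1239.842 keV·pm (i.e. 1239.842 eV·nm)

For E = 461.4 keV = 461400 eV:
λ = 1239.842 keV·pm / 461.4 keV
λ = 2.6871 pm

Calculate the Compton shift:
Δλ = λ_C(1 - cos(83°)) = 2.4263 × 0.8781
Δλ = 2.1306 pm

Final wavelength:
λ' = 2.6871 + 2.1306 = 4.8177 pm

Final energy:
E' = hc/λ' = 1239.842 / 4.8177 = 257.3489 keV

(Intermediate values are shown rounded; full precision is carried through to the final answer.)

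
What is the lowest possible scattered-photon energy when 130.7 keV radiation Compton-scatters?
86.4677 keV (at θ = 180°)

The scattered photon has minimum energy when its wavelength is maximum, i.e., when the Compton shift Δλ = λ_C(1 − cos θ) is maximum. This occurs at θ = 180° (backscattering), giving Δλ_max = 2λ_C = 4.8526 pm.

Initial wavelength: λ₀ = hc/E₀ = 9.4862 pm
Maximum final wavelength: λ'_max = λ₀ + 2λ_C = 9.4862 + 4.8526 = 14.3388 pm
Minimum final energy: E'_min = hc/λ'_max = 86.4677 keV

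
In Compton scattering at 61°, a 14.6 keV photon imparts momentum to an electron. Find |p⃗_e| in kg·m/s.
7.8635e-24 kg·m/s

The electron is initially at rest, so by conservation of momentum:
p⃗_e = p⃗₀ − p⃗'  (incident photon momentum minus scattered photon momentum)

Photon momentum magnitudes (p = h/λ = E/c):
λ₀ = hc/E₀ = 84.9207 pm → p₀ = h/λ₀ = 7.8027e-24 kg·m/s
Δλ = λ_C(1 − cos 61°) = 1.2500 pm
λ' = 86.1707 pm → p' = h/λ' = 7.6895e-24 kg·m/s

The scattered photon makes angle θ = 61° with the incident direction, so by the law of cosines:
|p⃗_e|² = p₀² + p'² − 2p₀p'cos θ
|p⃗_e|² = (7.8027e-24)² + (7.6895e-24)² − 2·7.8027e-24·7.6895e-24·cos(61°)
|p⃗_e| = 7.8635e-24 kg·m/s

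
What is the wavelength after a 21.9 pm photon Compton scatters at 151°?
26.4484 pm

Using the Compton scattering formula:
λ' = λ + Δλ = λ + λ_C(1 - cos θ)

Given:
- Initial wavelength λ = 21.9 pm
- Scattering angle θ = 151°
- Compton wavelength λ_C ≈ 2.4263 pm

Calculate the shift:
Δλ = 2.4263 × (1 - cos(151°))
Δλ = 2.4263 × 1.8746
Δλ = 4.5484 pm

Final wavelength:
λ' = 21.9 + 4.5484 = 26.4484 pm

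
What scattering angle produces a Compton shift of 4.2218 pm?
137.73°

From the Compton formula Δλ = λ_C(1 - cos θ), we can solve for θ:

cos θ = 1 - Δλ/λ_C

Given:
- Δλ = 4.2218 pm
- λ_C = h/(m_e·c) ≈ 2.42631024 pm

cos θ = 1 - 4.2218/2.42631024
cos θ = 1 - 1.740008
cos θ = -0.740008

θ = arccos(-0.740008)
θ = 137.73°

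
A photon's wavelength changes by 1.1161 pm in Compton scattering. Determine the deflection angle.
57.32°

From the Compton formula Δλ = λ_C(1 - cos θ), we can solve for θ:

cos θ = 1 - Δλ/λ_C

Given:
- Δλ = 1.1161 pm
- λ_C = h/(m_e·c) ≈ 2.42631024 pm

cos θ = 1 - 1.1161/2.42631024
cos θ = 1 - 0.459999
cos θ = 0.540001

θ = arccos(0.540001)
θ = 57.32°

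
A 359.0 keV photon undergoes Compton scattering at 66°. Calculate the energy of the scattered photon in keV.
253.3889 keV

First convert energy to wavelength:
λ = hc/E, with hc ≈ 1239.842 keV·pm (i.e. 1239.842 eV·nm)

For E = 359.0 keV = 359000 eV:
λ = 1239.842 keV·pm / 359.0 keV
λ = 3.4536 pm

Calculate the Compton shift:
Δλ = λ_C(1 - cos(66°)) = 2.4263 × 0.5933
Δλ = 1.4394 pm

Final wavelength:
λ' = 3.4536 + 1.4394 = 4.8930 pm

Final energy:
E' = hc/λ' = 1239.842 / 4.8930 = 253.3889 keV

(Intermediate values are shown rounded; full precision is carried through to the final answer.)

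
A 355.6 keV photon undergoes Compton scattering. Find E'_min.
148.6757 keV (at θ = 180°)

The scattered photon has minimum energy when its wavelength is maximum, i.e., when the Compton shift Δλ = λ_C(1 − cos θ) is maximum. This occurs at θ = 180° (backscattering), giving Δλ_max = 2λ_C = 4.8526 pm.

Initial wavelength: λ₀ = hc/E₀ = 3.4866 pm
Maximum final wavelength: λ'_max = λ₀ + 2λ_C = 3.4866 + 4.8526 = 8.3392 pm
Minimum final energy: E'_min = hc/λ'_max = 148.6757 keV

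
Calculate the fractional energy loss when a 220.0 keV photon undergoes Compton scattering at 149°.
0.4443 (or 44.43%)

Calculate initial and final photon energies:

Initial: E₀ = 220.0 keV → λ₀ = 5.6356 pm
Compton shift: Δλ = 4.5061 pm
Final wavelength: λ' = 10.1417 pm
Final energy: E' = 122.2518 keV

Fractional energy loss:
(E₀ - E')/E₀ = (220.0000 - 122.2518)/220.0000
= 97.7482/220.0000
= 0.4443
= 44.43%

(Intermediate values are shown rounded; full precision is carried through to the final answer.)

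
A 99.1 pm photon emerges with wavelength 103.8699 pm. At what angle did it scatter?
165.00°

First find the wavelength shift:
Δλ = λ' - λ = 103.8699 - 99.1 = 4.7699 pm

Using Δλ = λ_C(1 - cos θ), with λ_C = h/(m_e·c) ≈ 2.42631024 pm:
cos θ = 1 - Δλ/λ_C
cos θ = 1 - 4.7699/2.42631024
cos θ = -0.965907

θ = arccos(-0.965907)
θ = 165.00°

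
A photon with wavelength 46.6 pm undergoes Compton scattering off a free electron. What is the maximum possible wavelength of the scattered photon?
51.4526 pm (at θ = 180°)

The Compton shift is Δλ = λ_C(1 − cos θ).

Since cos θ ranges from −1 to 1, the factor (1 − cos θ) ranges from 0 to 2; the maximum shift occurs at θ = 180° (backscattering):
Δλ_max = 2λ_C = 2 × 2.4263 pm = 4.8526 pm

Maximum scattered wavelength:
λ'_max = λ₀ + Δλ_max = 46.6 + 4.8526 = 51.4526 pm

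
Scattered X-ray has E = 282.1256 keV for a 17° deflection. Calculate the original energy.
289.1000 keV

Convert final energy to wavelength (hc ≈ 1239.842 keV·pm):
λ' = hc/E' = 1239.842 / 282.1256 = 4.3946 pm

Calculate the Compton shift:
Δλ = λ_C(1 - cos(17°))
Δλ = 2.4263 × (1 - cos(17°))
Δλ = 0.1060 pm

Initial wavelength:
λ = λ' - Δλ = 4.3946 - 0.1060 = 4.2886 pm

Initial energy:
E = hc/λ = 1239.842 / 4.2886 = 289.1000 keV

(Intermediate values are shown rounded; full precision is carried through to the final answer.)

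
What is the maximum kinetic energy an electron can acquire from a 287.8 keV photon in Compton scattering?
152.4552 keV

Maximum energy transfer occurs at θ = 180° (backscattering).

Initial photon: E₀ = 287.8 keV → λ₀ = 4.3080 pm

Maximum Compton shift (at 180°):
Δλ_max = 2λ_C = 2 × 2.4263 = 4.8526 pm

Final wavelength:
λ' = 4.3080 + 4.8526 = 9.1606 pm

Minimum photon energy (maximum energy to electron):
E'_min = hc/λ' = 135.3448 keV

Maximum electron kinetic energy:
K_max = E₀ - E'_min = 287.8000 - 135.3448 = 152.4552 keV

(Intermediate values are shown rounded; full precision is carried through to the final answer.)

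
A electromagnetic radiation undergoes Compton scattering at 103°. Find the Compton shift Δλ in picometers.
2.9721 pm

Using the Compton scattering formula:
Δλ = λ_C(1 - cos θ)

where λ_C = h/(m_e·c) ≈ 2.4263 pm is the Compton wavelength of an electron.

For θ = 103°:
cos(103°) = -0.2250
1 - cos(103°) = 1.2250

Δλ = 2.4263 × 1.2250
Δλ = 2.9721 pm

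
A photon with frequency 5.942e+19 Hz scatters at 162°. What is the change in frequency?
2.876e+19 Hz (decrease)

Convert frequency to wavelength (c = 299792458 m/s):
λ₀ = c/f₀ = 299792458/5.942e+19 = 5.0453123e-12 m = 5.0453 pm

Calculate Compton shift:
Δλ = λ_C(1 - cos(162°)) = 4.7339 pm

Final wavelength:
λ' = λ₀ + Δλ = 5.0453 + 4.7339 = 9.7792 pm

Final frequency:
f' = c/λ' = 299792458/9.7791807e-12 = 3.0656194e+19 Hz

Frequency shift (decrease):
Δf = f₀ - f' = 5.942e+19 - 3.0656194e+19 = 2.876e+19 Hz

(Intermediate values are shown rounded; full precision is carried through to the final answer.)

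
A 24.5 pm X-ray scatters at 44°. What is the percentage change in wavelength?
2.7795%

Calculate the Compton shift:
Δλ = λ_C(1 - cos(44°))
Δλ = 2.4263 × (1 - cos(44°))
Δλ = 2.4263 × 0.2807
Δλ = 0.6810 pm

Percentage change:
(Δλ/λ₀) × 100 = (0.6810/24.5) × 100
= 2.7795%

(Intermediate values are shown rounded; full precision is carried through to the final answer.)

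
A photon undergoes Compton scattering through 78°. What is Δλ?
1.9219 pm

Using the Compton scattering formula:
Δλ = λ_C(1 - cos θ)

where λ_C = h/(m_e·c) ≈ 2.4263 pm is the Compton wavelength of an electron.

For θ = 78°:
cos(78°) = 0.2079
1 - cos(78°) = 0.7921

Δλ = 2.4263 × 0.7921
Δλ = 1.9219 pm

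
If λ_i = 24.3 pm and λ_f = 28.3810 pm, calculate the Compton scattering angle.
133.00°

First find the wavelength shift:
Δλ = λ' - λ = 28.3810 - 24.3 = 4.0810 pm

Using Δλ = λ_C(1 - cos θ), with λ_C = h/(m_e·c) ≈ 2.42631024 pm:
cos θ = 1 - Δλ/λ_C
cos θ = 1 - 4.0810/2.42631024
cos θ = -0.681978

θ = arccos(-0.681978)
θ = 133.00°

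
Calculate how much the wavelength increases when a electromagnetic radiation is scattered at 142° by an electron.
4.3383 pm

Using the Compton scattering formula:
Δλ = λ_C(1 - cos θ)

where λ_C = h/(m_e·c) ≈ 2.4263 pm is the Compton wavelength of an electron.

For θ = 142°:
cos(142°) = -0.7880
1 - cos(142°) = 1.7880

Δλ = 2.4263 × 1.7880
Δλ = 4.3383 pm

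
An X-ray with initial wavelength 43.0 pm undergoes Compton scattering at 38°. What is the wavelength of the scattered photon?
43.5144 pm

Using the Compton scattering formula:
λ' = λ + Δλ = λ + λ_C(1 - cos θ)

Given:
- Initial wavelength λ = 43.0 pm
- Scattering angle θ = 38°
- Compton wavelength λ_C ≈ 2.4263 pm

Calculate the shift:
Δλ = 2.4263 × (1 - cos(38°))
Δλ = 2.4263 × 0.2120
Δλ = 0.5144 pm

Final wavelength:
λ' = 43.0 + 0.5144 = 43.5144 pm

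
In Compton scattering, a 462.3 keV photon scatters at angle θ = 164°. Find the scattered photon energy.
166.6336 keV

First convert energy to wavelength:
λ = hc/E, with hc ≈ 1239.842 keV·pm (i.e. 1239.842 eV·nm)

For E = 462.3 keV = 462300 eV:
λ = 1239.842 keV·pm / 462.3 keV
λ = 2.6819 pm

Calculate the Compton shift:
Δλ = λ_C(1 - cos(164°)) = 2.4263 × 1.9613
Δλ = 4.7586 pm

Final wavelength:
λ' = 2.6819 + 4.7586 = 7.4405 pm

Final energy:
E' = hc/λ' = 1239.842 / 7.4405 = 166.6336 keV

(Intermediate values are shown rounded; full precision is carried through to the final answer.)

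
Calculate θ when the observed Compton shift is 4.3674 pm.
143.13°

From the Compton formula Δλ = λ_C(1 - cos θ), we can solve for θ:

cos θ = 1 - Δλ/λ_C

Given:
- Δλ = 4.3674 pm
- λ_C = h/(m_e·c) ≈ 2.42631024 pm

cos θ = 1 - 4.3674/2.42631024
cos θ = 1 - 1.800017
cos θ = -0.800017

θ = arccos(-0.800017)
θ = 143.13°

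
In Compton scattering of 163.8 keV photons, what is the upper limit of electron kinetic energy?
63.9887 keV

Maximum energy transfer occurs at θ = 180° (backscattering).

Initial photon: E₀ = 163.8 keV → λ₀ = 7.5692 pm

Maximum Compton shift (at 180°):
Δλ_max = 2λ_C = 2 × 2.4263 = 4.8526 pm

Final wavelength:
λ' = 7.5692 + 4.8526 = 12.4219 pm

Minimum photon energy (maximum energy to electron):
E'_min = hc/λ' = 99.8113 keV

Maximum electron kinetic energy:
K_max = E₀ - E'_min = 163.8000 - 99.8113 = 63.9887 keV

(Intermediate values are shown rounded; full precision is carried through to the final answer.)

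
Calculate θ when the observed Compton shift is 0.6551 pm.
43.11°

From the Compton formula Δλ = λ_C(1 - cos θ), we can solve for θ:

cos θ = 1 - Δλ/λ_C

Given:
- Δλ = 0.6551 pm
- λ_C = h/(m_e·c) ≈ 2.42631024 pm

cos θ = 1 - 0.6551/2.42631024
cos θ = 1 - 0.269998
cos θ = 0.730002

θ = arccos(0.730002)
θ = 43.11°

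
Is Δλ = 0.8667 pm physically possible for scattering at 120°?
No, inconsistent

Calculate the expected shift for θ = 120°:

Δλ_expected = λ_C(1 - cos(120°))
Δλ_expected = 2.4263 × (1 - cos(120°))
Δλ_expected = 2.4263 × 1.5000
Δλ_expected = 3.6395 pm

Given shift: 0.8667 pm
Expected shift: 3.6395 pm
Difference: 2.7728 pm

The values do not match. The given shift corresponds to θ ≈ 50.0°, not 120°.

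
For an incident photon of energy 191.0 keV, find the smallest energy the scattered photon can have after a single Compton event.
109.2955 keV (at θ = 180°)

The scattered photon has minimum energy when its wavelength is maximum, i.e., when the Compton shift Δλ = λ_C(1 − cos θ) is maximum. This occurs at θ = 180° (backscattering), giving Δλ_max = 2λ_C = 4.8526 pm.

Initial wavelength: λ₀ = hc/E₀ = 6.4913 pm
Maximum final wavelength: λ'_max = λ₀ + 2λ_C = 6.4913 + 4.8526 = 11.3439 pm
Minimum final energy: E'_min = hc/λ'_max = 109.2955 keV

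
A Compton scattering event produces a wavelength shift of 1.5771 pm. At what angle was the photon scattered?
69.51°

From the Compton formula Δλ = λ_C(1 - cos θ), we can solve for θ:

cos θ = 1 - Δλ/λ_C

Given:
- Δλ = 1.5771 pm
- λ_C = h/(m_e·c) ≈ 2.42631024 pm

cos θ = 1 - 1.5771/2.42631024
cos θ = 1 - 0.649999
cos θ = 0.350001

θ = arccos(0.350001)
θ = 69.51°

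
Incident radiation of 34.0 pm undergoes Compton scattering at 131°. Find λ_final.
38.0181 pm

Using the Compton scattering formula:
λ' = λ + Δλ = λ + λ_C(1 - cos θ)

Given:
- Initial wavelength λ = 34.0 pm
- Scattering angle θ = 131°
- Compton wavelength λ_C ≈ 2.4263 pm

Calculate the shift:
Δλ = 2.4263 × (1 - cos(131°))
Δλ = 2.4263 × 1.6561
Δλ = 4.0181 pm

Final wavelength:
λ' = 34.0 + 4.0181 = 38.0181 pm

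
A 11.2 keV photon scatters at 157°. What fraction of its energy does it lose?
0.0404 (or 4.04%)

Calculate initial and final photon energies:

Initial: E₀ = 11.2 keV → λ₀ = 110.7002 pm
Compton shift: Δλ = 4.6597 pm
Final wavelength: λ' = 115.3599 pm
Final energy: E' = 10.7476 keV

Fractional energy loss:
(E₀ - E')/E₀ = (11.2000 - 10.7476)/11.2000
= 0.4524/11.2000
= 0.0404
= 4.04%

(Intermediate values are shown rounded; full precision is carried through to the final answer.)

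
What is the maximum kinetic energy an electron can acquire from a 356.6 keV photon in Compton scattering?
207.7498 keV

Maximum energy transfer occurs at θ = 180° (backscattering).

Initial photon: E₀ = 356.6 keV → λ₀ = 3.4768 pm

Maximum Compton shift (at 180°):
Δλ_max = 2λ_C = 2 × 2.4263 = 4.8526 pm

Final wavelength:
λ' = 3.4768 + 4.8526 = 8.3295 pm

Minimum photon energy (maximum energy to electron):
E'_min = hc/λ' = 148.8502 keV

Maximum electron kinetic energy:
K_max = E₀ - E'_min = 356.6000 - 148.8502 = 207.7498 keV

(Intermediate values are shown rounded; full precision is carried through to the final answer.)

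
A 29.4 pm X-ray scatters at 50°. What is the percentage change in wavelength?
2.9480%

Calculate the Compton shift:
Δλ = λ_C(1 - cos(50°))
Δλ = 2.4263 × (1 - cos(50°))
Δλ = 2.4263 × 0.3572
Δλ = 0.8667 pm

Percentage change:
(Δλ/λ₀) × 100 = (0.8667/29.4) × 100
= 2.9480%

(Intermediate values are shown rounded; full precision is carried through to the final answer.)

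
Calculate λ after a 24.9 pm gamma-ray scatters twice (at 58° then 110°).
29.2967 pm

Apply Compton shift twice:

First scattering at θ₁ = 58°:
Δλ₁ = λ_C(1 - cos(58°))
Δλ₁ = 2.4263 × 0.4701
Δλ₁ = 1.1406 pm

After first scattering:
λ₁ = 24.9 + 1.1406 = 26.0406 pm

Second scattering at θ₂ = 110°:
Δλ₂ = λ_C(1 - cos(110°))
Δλ₂ = 2.4263 × 1.3420
Δλ₂ = 3.2562 pm

Final wavelength:
λ₂ = 26.0406 + 3.2562 = 29.2967 pm

Total shift: Δλ_total = 1.1406 + 3.2562 = 4.3967 pm

(Intermediate values are shown rounded; full precision is carried through to the final answer.)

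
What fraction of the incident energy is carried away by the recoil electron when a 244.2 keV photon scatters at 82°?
0.2915 (or 29.15%)

Calculate initial and final photon energies:

Initial: E₀ = 244.2 keV → λ₀ = 5.0772 pm
Compton shift: Δλ = 2.0886 pm
Final wavelength: λ' = 7.1658 pm
Final energy: E' = 173.0223 keV

Fractional energy loss:
(E₀ - E')/E₀ = (244.2000 - 173.0223)/244.2000
= 71.1777/244.2000
= 0.2915
= 29.15%

(Intermediate values are shown rounded; full precision is carried through to the final answer.)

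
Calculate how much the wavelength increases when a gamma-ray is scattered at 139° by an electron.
4.2575 pm

Using the Compton scattering formula:
Δλ = λ_C(1 - cos θ)

where λ_C = h/(m_e·c) ≈ 2.4263 pm is the Compton wavelength of an electron.

For θ = 139°:
cos(139°) = -0.7547
1 - cos(139°) = 1.7547

Δλ = 2.4263 × 1.7547
Δλ = 4.2575 pm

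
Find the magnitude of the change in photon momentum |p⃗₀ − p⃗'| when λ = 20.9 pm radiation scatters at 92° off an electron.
4.3230e-23 kg·m/s

Photon momentum magnitude is p = h/λ.

Initial momentum:
p₀ = h/λ = 6.6261e-34/2.0900e-11 = 3.1704e-23 kg·m/s

After scattering:
λ' = λ + Δλ = 20.9 + 2.5110 = 23.4110 pm
p' = h/λ' = 6.6261e-34/2.3411e-11 = 2.8303e-23 kg·m/s

Momentum is a vector; the scattered photon's direction makes angle θ = 92° with the incident direction. The magnitude of the vector change Δp⃗ = p⃗₀ − p⃗' is found from the law of cosines:
|Δp⃗|² = p₀² + p'² − 2p₀p'cos θ
|Δp⃗|² = (3.1704e-23)² + (2.8303e-23)² − 2·3.1704e-23·2.8303e-23·cos(92°)
|Δp⃗| = 4.3230e-23 kg·m/s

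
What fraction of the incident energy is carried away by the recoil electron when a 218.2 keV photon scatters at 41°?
0.0948 (or 9.48%)

Calculate initial and final photon energies:

Initial: E₀ = 218.2 keV → λ₀ = 5.6821 pm
Compton shift: Δλ = 0.5952 pm
Final wavelength: λ' = 6.2773 pm
Final energy: E' = 197.5124 keV

Fractional energy loss:
(E₀ - E')/E₀ = (218.2000 - 197.5124)/218.2000
= 20.6876/218.2000
= 0.0948
= 9.48%

(Intermediate values are shown rounded; full precision is carried through to the final answer.)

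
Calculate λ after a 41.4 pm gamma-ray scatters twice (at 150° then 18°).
46.0463 pm

Apply Compton shift twice:

First scattering at θ₁ = 150°:
Δλ₁ = λ_C(1 - cos(150°))
Δλ₁ = 2.4263 × 1.8660
Δλ₁ = 4.5276 pm

After first scattering:
λ₁ = 41.4 + 4.5276 = 45.9276 pm

Second scattering at θ₂ = 18°:
Δλ₂ = λ_C(1 - cos(18°))
Δλ₂ = 2.4263 × 0.0489
Δλ₂ = 0.1188 pm

Final wavelength:
λ₂ = 45.9276 + 0.1188 = 46.0463 pm

Total shift: Δλ_total = 4.5276 + 0.1188 = 4.6463 pm

(Intermediate values are shown rounded; full precision is carried through to the final answer.)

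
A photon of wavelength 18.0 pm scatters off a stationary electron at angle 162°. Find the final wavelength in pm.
22.7339 pm

Using the Compton scattering formula:
λ' = λ + Δλ = λ + λ_C(1 - cos θ)

Given:
- Initial wavelength λ = 18.0 pm
- Scattering angle θ = 162°
- Compton wavelength λ_C ≈ 2.4263 pm

Calculate the shift:
Δλ = 2.4263 × (1 - cos(162°))
Δλ = 2.4263 × 1.9511
Δλ = 4.7339 pm

Final wavelength:
λ' = 18.0 + 4.7339 = 22.7339 pm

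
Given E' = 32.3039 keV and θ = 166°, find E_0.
36.9000 keV

Convert final energy to wavelength (hc ≈ 1239.842 keV·pm):
λ' = hc/E' = 1239.842 / 32.3039 = 38.3806 pm

Calculate the Compton shift:
Δλ = λ_C(1 - cos(166°))
Δλ = 2.4263 × (1 - cos(166°))
Δλ = 4.7805 pm

Initial wavelength:
λ = λ' - Δλ = 38.3806 - 4.7805 = 33.6000 pm

Initial energy:
E = hc/λ = 1239.842 / 33.6000 = 36.9000 keV

(Intermediate values are shown rounded; full precision is carried through to the final answer.)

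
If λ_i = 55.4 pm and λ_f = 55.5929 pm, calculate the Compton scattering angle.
23.00°

First find the wavelength shift:
Δλ = λ' - λ = 55.5929 - 55.4 = 0.1929 pm

Using Δλ = λ_C(1 - cos θ), with λ_C = h/(m_e·c) ≈ 2.42631024 pm:
cos θ = 1 - Δλ/λ_C
cos θ = 1 - 0.1929/2.42631024
cos θ = 0.920497

θ = arccos(0.920497)
θ = 23.00°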